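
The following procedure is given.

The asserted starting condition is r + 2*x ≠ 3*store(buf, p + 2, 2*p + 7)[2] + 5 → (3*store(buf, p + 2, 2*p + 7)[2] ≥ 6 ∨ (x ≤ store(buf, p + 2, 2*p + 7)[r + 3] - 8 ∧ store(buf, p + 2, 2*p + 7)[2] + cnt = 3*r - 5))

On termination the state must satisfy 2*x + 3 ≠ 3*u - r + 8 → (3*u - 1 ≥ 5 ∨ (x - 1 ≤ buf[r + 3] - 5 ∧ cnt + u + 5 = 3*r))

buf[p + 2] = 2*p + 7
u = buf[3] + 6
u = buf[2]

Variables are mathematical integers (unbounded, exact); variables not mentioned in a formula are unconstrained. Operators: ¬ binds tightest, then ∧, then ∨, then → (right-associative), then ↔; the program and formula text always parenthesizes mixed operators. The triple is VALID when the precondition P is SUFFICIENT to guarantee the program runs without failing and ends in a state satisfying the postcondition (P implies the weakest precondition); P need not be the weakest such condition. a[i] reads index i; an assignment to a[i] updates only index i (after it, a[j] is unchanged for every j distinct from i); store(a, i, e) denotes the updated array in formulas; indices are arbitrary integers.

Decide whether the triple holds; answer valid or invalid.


Working backward. After the program, the postcondition 2*x + 3 ≠ 3*u - r + 8 → (3*u - 1 ≥ 5 ∨ (x - 1 ≤ buf[r + 3] - 5 ∧ cnt + u + 5 = 3*r)) must hold; in canonical form it is r + 2*x ≠ 3*u + 5 → (3*u ≥ 6 ∨ (x ≤ buf[r + 3] - 4 ∧ cnt + u = 3*r - 5)).
Before u := buf[2]: r + 2*x ≠ 3*buf[2] + 5 → (3*buf[2] ≥ 6 ∨ (x ≤ buf[r + 3] - 4 ∧ buf[2] + cnt = 3*r - 5))
Before u := buf[3] + 6: r + 2*x ≠ 3*buf[2] + 5 → (3*buf[2] ≥ 6 ∨ (x ≤ buf[r + 3] - 4 ∧ buf[2] + cnt = 3*r - 5))
Before buf[p + 2] := 2*p + 7: r + 2*x ≠ 3*store(buf, p + 2, 2*p + 7)[2] + 5 → (3*store(buf, p + 2, 2*p + 7)[2] ≥ 6 ∨ (x ≤ store(buf, p + 2, 2*p + 7)[r + 3] - 4 ∧ store(buf, p + 2, 2*p + 7)[2] + cnt = 3*r - 5))
The weakest precondition is r + 2*x ≠ 3*store(buf, p + 2, 2*p + 7)[2] + 5 → (3*store(buf, p + 2, 2*p + 7)[2] ≥ 6 ∨ (x ≤ store(buf, p + 2, 2*p + 7)[r + 3] - 4 ∧ store(buf, p + 2, 2*p + 7)[2] + cnt = 3*r - 5)).
Check whether r + 2*x ≠ 3*store(buf, p + 2, 2*p + 7)[2] + 5 → (3*store(buf, p + 2, 2*p + 7)[2] ≥ 6 ∨ (x ≤ store(buf, p + 2, 2*p + 7)[r + 3] - 8 ∧ store(buf, p + 2, 2*p + 7)[2] + cnt = 3*r - 5)) implies it.
Every state satisfying the precondition satisfies the weakest precondition: the implication holds.
Answer: valid


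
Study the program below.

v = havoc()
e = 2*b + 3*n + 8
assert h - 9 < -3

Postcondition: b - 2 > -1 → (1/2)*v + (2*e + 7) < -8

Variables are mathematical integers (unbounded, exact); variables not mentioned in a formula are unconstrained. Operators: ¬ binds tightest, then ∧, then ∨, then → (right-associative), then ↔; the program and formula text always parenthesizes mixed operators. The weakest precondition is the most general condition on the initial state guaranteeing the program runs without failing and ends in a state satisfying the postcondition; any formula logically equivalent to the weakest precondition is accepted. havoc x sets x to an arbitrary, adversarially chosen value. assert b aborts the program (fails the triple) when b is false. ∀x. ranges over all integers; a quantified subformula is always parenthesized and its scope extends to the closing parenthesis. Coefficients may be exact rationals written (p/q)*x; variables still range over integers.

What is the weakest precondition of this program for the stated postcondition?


Working backward. After the program, the postcondition b - 2 > -1 → (1/2)*v + (2*e + 7) < -8 must hold; in canonical form it is b > 1 → 2*e + (1/2)*v < -15.
Before assert h - 9 < -3: h < 6 ∧ (b > 1 → 2*e + (1/2)*v < -15)
Before e := 2*b + 3*n + 8: h < 6 ∧ (b > 1 → 4*b + 6*n + (1/2)*v < -31)
Before havoc v: ∀v_1. (h < 6 ∧ (b > 1 → 4*b + 6*n + (1/2)*v_1 < -31))
Answer: WP = ∀v_1. (h < 6 ∧ (b > 1 → 4*b + 6*n + (1/2)*v_1 < -31))


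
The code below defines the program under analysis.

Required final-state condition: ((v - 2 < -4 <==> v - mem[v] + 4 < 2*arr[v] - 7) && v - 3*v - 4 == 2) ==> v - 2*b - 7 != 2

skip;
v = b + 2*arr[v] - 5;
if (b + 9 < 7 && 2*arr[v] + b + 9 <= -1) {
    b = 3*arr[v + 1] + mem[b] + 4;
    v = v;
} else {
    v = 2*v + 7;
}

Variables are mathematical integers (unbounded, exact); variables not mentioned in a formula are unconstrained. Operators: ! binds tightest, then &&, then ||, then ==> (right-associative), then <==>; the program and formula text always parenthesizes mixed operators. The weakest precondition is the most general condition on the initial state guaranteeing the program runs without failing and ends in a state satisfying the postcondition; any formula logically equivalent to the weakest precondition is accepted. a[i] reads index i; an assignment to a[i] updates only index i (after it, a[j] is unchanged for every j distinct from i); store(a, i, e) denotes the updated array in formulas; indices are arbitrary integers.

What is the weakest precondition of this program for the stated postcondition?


Working backward. After the program, the postcondition ((v - 2 < -4 <==> v - mem[v] + 4 < 2*arr[v] - 7) && v - 3*v - 4 == 2) ==> v - 2*b - 7 != 2 must hold; in canonical form it is ((v < -2 <==> v < 2*arr[v] + mem[v] - 11) && 2*v == -6) ==> v != 2*b + 9.
Then branch requires ((v < -2 <==> v < 2*arr[v] + mem[v] - 11) && 2*v == -6) ==> v != 6*arr[v + 1] + 2*mem[b] + 17; else branch requires ((2*v < -9 <==> 2*v < 2*arr[2*v + 7] + mem[2*v + 7] - 18) && 4*v == -20) ==> 2*v != 2*b + 2.
Before the if: ((b < -2 && 2*arr[v] + b <= -10) ==> (((v < -2 <==> v < 2*arr[v] + mem[v] - 11) && 2*v == -6) ==> v != 6*arr[v + 1] + 2*mem[b] + 17)) && ((!(b < -2 && 2*arr[v] + b <= -10)) ==> (((2*v < -9 <==> 2*v < 2*arr[2*v + 7] + mem[2*v + 7] - 18) && 4*v == -20) ==> 2*v != 2*b + 2))
Before v := b + 2*arr[v] - 5: ((b < -2 && 2*arr[2*arr[v] + b - 5] + b <= -10) ==> (((2*arr[v] + b < 3 <==> 2*arr[v] + b < 2*arr[2*arr[v] + b - 5] + mem[2*arr[v] + b - 5] - 6) && 4*arr[v] + 2*b == 4) ==> 2*arr[v] + b != 6*arr[2*arr[v] + b - 4] + 2*mem[b] + 22)) && ((!(b < -2 && 2*arr[2*arr[v] + b - 5] + b <= -10)) ==> (((4*arr[v] + 2*b < 1 <==> 4*arr[v] + 2*b < 2*arr[4*arr[v] + 2*b - 3] + mem[4*arr[v] + 2*b - 3] - 8) && 8*arr[v] + 4*b == 0) ==> 4*arr[v] != 12))
Before skip: ((b < -2 && 2*arr[2*arr[v] + b - 5] + b <= -10) ==> (((2*arr[v] + b < 3 <==> 2*arr[v] + b < 2*arr[2*arr[v] + b - 5] + mem[2*arr[v] + b - 5] - 6) && 4*arr[v] + 2*b == 4) ==> 2*arr[v] + b != 6*arr[2*arr[v] + b - 4] + 2*mem[b] + 22)) && ((!(b < -2 && 2*arr[2*arr[v] + b - 5] + b <= -10)) ==> (((4*arr[v] + 2*b < 1 <==> 4*arr[v] + 2*b < 2*arr[4*arr[v] + 2*b - 3] + mem[4*arr[v] + 2*b - 3] - 8) && 8*arr[v] + 4*b == 0) ==> 4*arr[v] != 12))
Answer: WP = ((b < -2 && 2*arr[2*arr[v] + b - 5] + b <= -10) ==> (((2*arr[v] + b < 3 <==> 2*arr[v] + b < 2*arr[2*arr[v] + b - 5] + mem[2*arr[v] + b - 5] - 6) && 4*arr[v] + 2*b == 4) ==> 2*arr[v] + b != 6*arr[2*arr[v] + b - 4] + 2*mem[b] + 22)) && ((!(b < -2 && 2*arr[2*arr[v] + b - 5] + b <= -10)) ==> (((4*arr[v] + 2*b < 1 <==> 4*arr[v] + 2*b < 2*arr[4*arr[v] + 2*b - 3] + mem[4*arr[v] + 2*b - 3] - 8) && 8*arr[v] + 4*b == 0) ==> 4*arr[v] != 12))


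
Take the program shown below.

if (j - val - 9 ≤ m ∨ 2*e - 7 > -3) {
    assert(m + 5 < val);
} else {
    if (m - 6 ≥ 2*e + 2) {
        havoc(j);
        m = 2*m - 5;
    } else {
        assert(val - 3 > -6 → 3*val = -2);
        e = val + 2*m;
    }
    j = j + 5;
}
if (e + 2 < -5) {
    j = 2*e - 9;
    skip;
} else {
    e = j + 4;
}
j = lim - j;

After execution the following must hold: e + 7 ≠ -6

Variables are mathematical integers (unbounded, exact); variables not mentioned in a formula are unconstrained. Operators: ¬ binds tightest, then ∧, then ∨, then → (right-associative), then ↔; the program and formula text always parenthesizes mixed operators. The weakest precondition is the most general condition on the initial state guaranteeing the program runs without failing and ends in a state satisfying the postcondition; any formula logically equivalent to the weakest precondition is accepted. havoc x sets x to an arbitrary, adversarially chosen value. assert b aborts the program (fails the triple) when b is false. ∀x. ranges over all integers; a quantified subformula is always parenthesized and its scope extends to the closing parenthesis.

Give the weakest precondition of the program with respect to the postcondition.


Working backward. After the program, the postcondition e + 7 ≠ -6 must hold; in canonical form it is e ≠ -13.
Before j := lim - j: e ≠ -13
Then branch requires e ≠ -13; else branch requires j ≠ -17.
Before the if: (e < -7 → e ≠ -13) ∧ ((¬(e < -7)) → j ≠ -17)
Then branch requires m < val - 5 ∧ (e < -7 → e ≠ -13) ∧ ((¬(e < -7)) → j ≠ -17); else branch requires (m ≥ 2*e + 8 → (∀j_1. ((e < -7 → e ≠ -13) ∧ ((¬(e < -7)) → j_1 ≠ -22)))) ∧ ((¬(m ≥ 2*e + 8)) → ((val > -3 → 3*val = -2) ∧ (2*m + val < -7 → 2*m + val ≠ -13) ∧ ((¬(2*m + val < -7)) → j ≠ -22))).
Before the if: ((j ≤ m + val + 9 ∨ 2*e > 4) → (m < val - 5 ∧ (e < -7 → e ≠ -13) ∧ ((¬(e < -7)) → j ≠ -17))) ∧ ((¬(j ≤ m + val + 9 ∨ 2*e > 4)) → ((m ≥ 2*e + 8 → (∀j_1. ((e < -7 → e ≠ -13) ∧ ((¬(e < -7)) → j_1 ≠ -22)))) ∧ ((¬(m ≥ 2*e + 8)) → ((val > -3 → 3*val = -2) ∧ (2*m + val < -7 → 2*m + val ≠ -13) ∧ ((¬(2*m + val < -7)) → j ≠ -22)))))
Answer: WP = ((j ≤ m + val + 9 ∨ 2*e > 4) → (m < val - 5 ∧ (e < -7 → e ≠ -13) ∧ ((¬(e < -7)) → j ≠ -17))) ∧ ((¬(j ≤ m + val + 9 ∨ 2*e > 4)) → ((m ≥ 2*e + 8 → (∀j_1. ((e < -7 → e ≠ -13) ∧ ((¬(e < -7)) → j_1 ≠ -22)))) ∧ ((¬(m ≥ 2*e + 8)) → ((val > -3 → 3*val = -2) ∧ (2*m + val < -7 → 2*m + val ≠ -13) ∧ ((¬(2*m + val < -7)) → j ≠ -22)))))


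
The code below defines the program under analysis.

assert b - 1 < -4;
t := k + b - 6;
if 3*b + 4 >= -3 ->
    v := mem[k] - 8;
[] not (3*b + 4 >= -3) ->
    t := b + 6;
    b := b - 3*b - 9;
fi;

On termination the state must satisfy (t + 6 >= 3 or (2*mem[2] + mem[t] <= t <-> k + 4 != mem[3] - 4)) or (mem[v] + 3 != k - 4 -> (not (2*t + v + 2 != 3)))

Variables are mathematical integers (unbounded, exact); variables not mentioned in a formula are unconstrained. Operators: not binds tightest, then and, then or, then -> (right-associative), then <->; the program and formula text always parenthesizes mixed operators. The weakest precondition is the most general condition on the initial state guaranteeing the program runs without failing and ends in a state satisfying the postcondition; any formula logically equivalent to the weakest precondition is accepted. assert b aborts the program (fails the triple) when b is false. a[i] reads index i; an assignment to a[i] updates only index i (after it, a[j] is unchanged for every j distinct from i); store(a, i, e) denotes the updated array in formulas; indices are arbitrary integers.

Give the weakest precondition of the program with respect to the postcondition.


Working backward. After the program, the postcondition (t + 6 >= 3 or (2*mem[2] + mem[t] <= t <-> k + 4 != mem[3] - 4)) or (mem[v] + 3 != k - 4 -> (not (2*t + v + 2 != 3))) must hold; in canonical form it is t >= -3 or (2*mem[2] + mem[t] <= t <-> k != mem[3] - 8) or (mem[v] != k - 7 -> (not (2*t + v != 1))).
Then branch requires t >= -3 or (2*mem[2] + mem[t] <= t <-> k != mem[3] - 8) or (mem[mem[k] - 8] != k - 7 -> (not (mem[k] + 2*t != 9))); else branch requires b >= -9 or (mem[b + 6] + 2*mem[2] <= b + 6 <-> k != mem[3] - 8) or (mem[v] != k - 7 -> (not (2*b + v != -11))).
Before the if: (3*b >= -7 -> (t >= -3 or (2*mem[2] + mem[t] <= t <-> k != mem[3] - 8) or (mem[mem[k] - 8] != k - 7 -> (not (mem[k] + 2*t != 9))))) and ((not (3*b >= -7)) -> (b >= -9 or (mem[b + 6] + 2*mem[2] <= b + 6 <-> k != mem[3] - 8) or (mem[v] != k - 7 -> (not (2*b + v != -11)))))
Before t := k + b - 6: (3*b >= -7 -> (b + k >= 3 or (2*mem[2] + mem[b + k - 6] <= b + k - 6 <-> k != mem[3] - 8) or (mem[mem[k] - 8] != k - 7 -> (not (mem[k] + 2*b + 2*k != 21))))) and ((not (3*b >= -7)) -> (b >= -9 or (mem[b + 6] + 2*mem[2] <= b + 6 <-> k != mem[3] - 8) or (mem[v] != k - 7 -> (not (2*b + v != -11)))))
Before assert b - 1 < -4: b < -3 and (3*b >= -7 -> (b + k >= 3 or (2*mem[2] + mem[b + k - 6] <= b + k - 6 <-> k != mem[3] - 8) or (mem[mem[k] - 8] != k - 7 -> (not (mem[k] + 2*b + 2*k != 21))))) and ((not (3*b >= -7)) -> (b >= -9 or (mem[b + 6] + 2*mem[2] <= b + 6 <-> k != mem[3] - 8) or (mem[v] != k - 7 -> (not (2*b + v != -11)))))
Answer: WP = b < -3 and (3*b >= -7 -> (b + k >= 3 or (2*mem[2] + mem[b + k - 6] <= b + k - 6 <-> k != mem[3] - 8) or (mem[mem[k] - 8] != k - 7 -> (not (mem[k] + 2*b + 2*k != 21))))) and ((not (3*b >= -7)) -> (b >= -9 or (mem[b + 6] + 2*mem[2] <= b + 6 <-> k != mem[3] - 8) or (mem[v] != k - 7 -> (not (2*b + v != -11)))))


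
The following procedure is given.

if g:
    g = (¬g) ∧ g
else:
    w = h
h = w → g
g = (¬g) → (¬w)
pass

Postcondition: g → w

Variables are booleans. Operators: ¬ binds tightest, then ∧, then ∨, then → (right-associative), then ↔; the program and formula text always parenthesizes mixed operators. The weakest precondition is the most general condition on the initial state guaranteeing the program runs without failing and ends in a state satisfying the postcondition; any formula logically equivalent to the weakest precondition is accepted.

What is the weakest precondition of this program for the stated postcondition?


Working backward. After the program, g → w must hold.
Before skip: g → w
Before g := (¬g) → (¬w): ((¬g) → (¬w)) → w
Before h := w → g: ((¬g) → (¬w)) → w
Then branch requires (¬w) → w; else branch requires ((¬g) → (¬h)) → h.
Before the if: (g → ((¬w) → w)) ∧ ((¬g) → (((¬g) → (¬h)) → h))
Answer: WP = (g → ((¬w) → w)) ∧ ((¬g) → (((¬g) → (¬h)) → h))


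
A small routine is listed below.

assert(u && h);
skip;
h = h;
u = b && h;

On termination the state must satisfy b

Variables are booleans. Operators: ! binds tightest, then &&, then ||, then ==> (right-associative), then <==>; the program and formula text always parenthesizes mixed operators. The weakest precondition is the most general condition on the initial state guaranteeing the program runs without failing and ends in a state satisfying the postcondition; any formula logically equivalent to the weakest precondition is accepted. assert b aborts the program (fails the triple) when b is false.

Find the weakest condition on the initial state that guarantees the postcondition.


Working backward. After the program, b must hold.
Before u := b && h: b
Before h := h: b
Before skip: b
Before assert u && h: u && h && b
Answer: WP = u && h && b


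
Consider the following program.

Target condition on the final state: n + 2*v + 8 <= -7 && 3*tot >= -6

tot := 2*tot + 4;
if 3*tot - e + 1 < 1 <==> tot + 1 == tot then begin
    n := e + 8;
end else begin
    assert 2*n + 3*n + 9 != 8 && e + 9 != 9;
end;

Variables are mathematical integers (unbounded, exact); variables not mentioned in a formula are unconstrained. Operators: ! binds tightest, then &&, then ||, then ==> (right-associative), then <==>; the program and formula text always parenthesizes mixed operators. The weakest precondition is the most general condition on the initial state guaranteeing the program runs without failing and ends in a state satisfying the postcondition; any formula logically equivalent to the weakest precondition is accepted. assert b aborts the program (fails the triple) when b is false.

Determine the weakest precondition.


Working backward. After the program, the postcondition n + 2*v + 8 <= -7 && 3*tot >= -6 must hold; in canonical form it is n + 2*v <= -15 && 3*tot >= -6.
Then branch requires e + 2*v <= -23 && 3*tot >= -6; else branch requires 5*n != -1 && e != 0 && n + 2*v <= -15 && 3*tot >= -6.
Before the if: ((!(3*tot < e)) ==> (e + 2*v <= -23 && 3*tot >= -6)) && (3*tot < e ==> (5*n != -1 && e != 0 && n + 2*v <= -15 && 3*tot >= -6))
Before tot := 2*tot + 4: ((!(6*tot < e - 12)) ==> (e + 2*v <= -23 && 6*tot >= -18)) && (6*tot < e - 12 ==> (5*n != -1 && e != 0 && n + 2*v <= -15 && 6*tot >= -18))
Answer: WP = ((!(6*tot < e - 12)) ==> (e + 2*v <= -23 && 6*tot >= -18)) && (6*tot < e - 12 ==> (5*n != -1 && e != 0 && n + 2*v <= -15 && 6*tot >= -18))


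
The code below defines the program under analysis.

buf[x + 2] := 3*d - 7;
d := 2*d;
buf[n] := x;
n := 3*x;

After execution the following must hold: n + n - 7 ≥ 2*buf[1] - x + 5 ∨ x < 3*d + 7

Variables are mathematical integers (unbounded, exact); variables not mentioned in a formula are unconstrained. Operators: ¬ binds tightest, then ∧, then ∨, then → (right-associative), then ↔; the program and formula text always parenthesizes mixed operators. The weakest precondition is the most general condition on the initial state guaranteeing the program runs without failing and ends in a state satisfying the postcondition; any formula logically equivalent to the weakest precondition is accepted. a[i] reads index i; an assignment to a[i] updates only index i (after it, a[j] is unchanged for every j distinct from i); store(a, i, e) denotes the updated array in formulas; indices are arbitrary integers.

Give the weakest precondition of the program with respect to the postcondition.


Working backward. After the program, the postcondition n + n - 7 ≥ 2*buf[1] - x + 5 ∨ x < 3*d + 7 must hold; in canonical form it is 2*n + x ≥ 2*buf[1] + 12 ∨ x < 3*d + 7.
Before n := 3*x: 7*x ≥ 2*buf[1] + 12 ∨ x < 3*d + 7
Before buf[n] := x: 7*x ≥ 2*store(buf, n, x)[1] + 12 ∨ x < 3*d + 7
Before d := 2*d: 7*x ≥ 2*store(buf, n, x)[1] + 12 ∨ x < 6*d + 7
Before buf[x + 2] := 3*d - 7: 7*x ≥ 2*store(store(buf, x + 2, 3*d - 7), n, x)[1] + 12 ∨ x < 6*d + 7
Answer: WP = 7*x ≥ 2*store(store(buf, x + 2, 3*d - 7), n, x)[1] + 12 ∨ x < 6*d + 7


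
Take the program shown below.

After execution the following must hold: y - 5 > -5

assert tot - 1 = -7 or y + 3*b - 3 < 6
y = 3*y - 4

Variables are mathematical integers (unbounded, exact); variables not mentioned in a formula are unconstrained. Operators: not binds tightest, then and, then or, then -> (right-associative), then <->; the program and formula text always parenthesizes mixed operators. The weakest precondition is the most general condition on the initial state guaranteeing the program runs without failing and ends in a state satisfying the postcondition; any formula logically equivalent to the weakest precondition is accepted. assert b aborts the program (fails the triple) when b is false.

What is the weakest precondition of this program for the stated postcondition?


Working backward. After the program, the postcondition y - 5 > -5 must hold; in canonical form it is y > 0.
Before y := 3*y - 4: 3*y > 4
Before assert tot - 1 = -7 or y + 3*b - 3 < 6: (tot = -6 or 3*b + y < 9) and 3*y > 4
Answer: WP = (tot = -6 or 3*b + y < 9) and 3*y > 4


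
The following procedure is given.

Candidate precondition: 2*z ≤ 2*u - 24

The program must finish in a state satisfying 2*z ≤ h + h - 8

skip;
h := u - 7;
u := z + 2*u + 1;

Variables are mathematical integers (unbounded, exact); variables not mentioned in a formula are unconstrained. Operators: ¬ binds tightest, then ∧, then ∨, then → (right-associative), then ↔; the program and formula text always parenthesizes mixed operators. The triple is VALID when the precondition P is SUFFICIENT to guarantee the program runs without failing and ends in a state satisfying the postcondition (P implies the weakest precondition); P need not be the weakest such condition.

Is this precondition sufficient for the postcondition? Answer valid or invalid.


Working backward. After the program, the postcondition 2*z ≤ h + h - 8 must hold; in canonical form it is 2*z ≤ 2*h - 8.
Before u := z + 2*u + 1: 2*z ≤ 2*h - 8
Before h := u - 7: 2*z ≤ 2*u - 22
Before skip: 2*z ≤ 2*u - 22
The weakest precondition is 2*z ≤ 2*u - 22.
Check whether 2*z ≤ 2*u - 24 implies it.
Every state satisfying the precondition satisfies the weakest precondition: the implication holds.
Answer: valid


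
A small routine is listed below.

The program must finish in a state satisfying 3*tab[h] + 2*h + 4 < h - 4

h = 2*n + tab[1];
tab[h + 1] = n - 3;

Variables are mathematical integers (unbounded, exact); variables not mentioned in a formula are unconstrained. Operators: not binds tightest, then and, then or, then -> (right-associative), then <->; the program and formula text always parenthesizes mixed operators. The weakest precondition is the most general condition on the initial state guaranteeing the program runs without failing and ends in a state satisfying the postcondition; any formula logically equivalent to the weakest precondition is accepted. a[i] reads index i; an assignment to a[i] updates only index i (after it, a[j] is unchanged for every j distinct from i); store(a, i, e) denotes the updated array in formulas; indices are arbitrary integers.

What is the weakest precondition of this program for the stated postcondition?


Working backward. After the program, the postcondition 3*tab[h] + 2*h + 4 < h - 4 must hold; in canonical form it is 3*tab[h] + h < -8.
Before tab[h + 1] := n - 3: 3*store(tab, h + 1, n - 3)[h] + h < -8
Before h := 2*n + tab[1]: tab[1] + 3*store(tab, tab[1] + 2*n + 1, n - 3)[tab[1] + 2*n] + 2*n < -8
Answer: WP = tab[1] + 3*store(tab, tab[1] + 2*n + 1, n - 3)[tab[1] + 2*n] + 2*n < -8


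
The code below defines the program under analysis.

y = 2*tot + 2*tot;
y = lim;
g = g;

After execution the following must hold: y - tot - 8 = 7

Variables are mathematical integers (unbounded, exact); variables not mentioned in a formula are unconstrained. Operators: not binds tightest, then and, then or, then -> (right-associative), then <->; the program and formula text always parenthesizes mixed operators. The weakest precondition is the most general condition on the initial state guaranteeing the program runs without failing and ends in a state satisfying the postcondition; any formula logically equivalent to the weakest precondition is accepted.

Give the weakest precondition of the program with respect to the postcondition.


Working backward. After the program, the postcondition y - tot - 8 = 7 must hold; in canonical form it is y = tot + 15.
Before g := g: y = tot + 15
Before y := lim: lim = tot + 15
Before y := 2*tot + 2*tot: lim = tot + 15
Answer: WP = lim = tot + 15


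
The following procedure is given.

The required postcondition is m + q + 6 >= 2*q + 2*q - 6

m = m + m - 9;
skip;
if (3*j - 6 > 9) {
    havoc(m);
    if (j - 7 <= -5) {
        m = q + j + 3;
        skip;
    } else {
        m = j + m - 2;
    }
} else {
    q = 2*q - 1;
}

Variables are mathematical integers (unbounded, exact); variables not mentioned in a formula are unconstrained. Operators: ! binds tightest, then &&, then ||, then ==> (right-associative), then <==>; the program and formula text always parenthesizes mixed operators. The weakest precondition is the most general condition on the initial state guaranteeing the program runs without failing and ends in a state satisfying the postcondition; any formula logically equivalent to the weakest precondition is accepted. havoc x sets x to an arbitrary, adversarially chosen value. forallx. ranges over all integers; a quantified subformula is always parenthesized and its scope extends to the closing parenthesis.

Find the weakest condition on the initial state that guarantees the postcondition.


Working backward. After the program, the postcondition m + q + 6 >= 2*q + 2*q - 6 must hold; in canonical form it is m >= 3*q - 12.
Then branch requires forall m_1. ((j <= 2 ==> j >= 2*q - 15) && ((!(j <= 2)) ==> j + m_1 >= 3*q - 10)); else branch requires m >= 6*q - 15.
Before the if: (3*j > 15 ==> (forall m_1. ((j <= 2 ==> j >= 2*q - 15) && ((!(j <= 2)) ==> j + m_1 >= 3*q - 10)))) && ((!(3*j > 15)) ==> m >= 6*q - 15)
Before skip: (3*j > 15 ==> (forall m_1. ((j <= 2 ==> j >= 2*q - 15) && ((!(j <= 2)) ==> j + m_1 >= 3*q - 10)))) && ((!(3*j > 15)) ==> m >= 6*q - 15)
Before m := m + m - 9: (3*j > 15 ==> (forall m_1. ((j <= 2 ==> j >= 2*q - 15) && ((!(j <= 2)) ==> j + m_1 >= 3*q - 10)))) && ((!(3*j > 15)) ==> 2*m >= 6*q - 6)
Answer: WP = (3*j > 15 ==> (forall m_1. ((j <= 2 ==> j >= 2*q - 15) && ((!(j <= 2)) ==> j + m_1 >= 3*q - 10)))) && ((!(3*j > 15)) ==> 2*m >= 6*q - 6)


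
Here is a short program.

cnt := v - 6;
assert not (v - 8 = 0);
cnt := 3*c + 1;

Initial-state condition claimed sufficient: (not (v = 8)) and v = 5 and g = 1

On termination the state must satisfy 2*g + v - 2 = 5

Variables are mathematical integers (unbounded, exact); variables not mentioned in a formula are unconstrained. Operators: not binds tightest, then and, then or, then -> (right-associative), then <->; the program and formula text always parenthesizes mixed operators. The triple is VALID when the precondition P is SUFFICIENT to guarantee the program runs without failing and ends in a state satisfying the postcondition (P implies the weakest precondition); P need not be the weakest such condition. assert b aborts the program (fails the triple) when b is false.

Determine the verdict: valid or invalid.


Working backward. After the program, the postcondition 2*g + v - 2 = 5 must hold; in canonical form it is 2*g + v = 7.
Before cnt := 3*c + 1: 2*g + v = 7
Before assert not (v - 8 = 0): (not (v = 8)) and 2*g + v = 7
Before cnt := v - 6: (not (v = 8)) and 2*g + v = 7
The weakest precondition is (not (v = 8)) and 2*g + v = 7.
Check whether (not (v = 8)) and v = 5 and g = 1 implies it.
Every state satisfying the precondition satisfies the weakest precondition: the implication holds.
Answer: valid


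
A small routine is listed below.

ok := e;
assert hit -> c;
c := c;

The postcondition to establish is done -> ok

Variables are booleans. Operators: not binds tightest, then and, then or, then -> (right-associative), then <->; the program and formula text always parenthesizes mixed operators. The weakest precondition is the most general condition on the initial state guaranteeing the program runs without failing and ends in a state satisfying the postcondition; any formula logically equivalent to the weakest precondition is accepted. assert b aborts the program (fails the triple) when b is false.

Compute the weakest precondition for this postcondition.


Working backward. After the program, done -> ok must hold.
Before c := c: done -> ok
Before assert hit -> c: (hit -> c) and (done -> ok)
Before ok := e: (hit -> c) and (done -> e)
Answer: WP = (hit -> c) and (done -> e)


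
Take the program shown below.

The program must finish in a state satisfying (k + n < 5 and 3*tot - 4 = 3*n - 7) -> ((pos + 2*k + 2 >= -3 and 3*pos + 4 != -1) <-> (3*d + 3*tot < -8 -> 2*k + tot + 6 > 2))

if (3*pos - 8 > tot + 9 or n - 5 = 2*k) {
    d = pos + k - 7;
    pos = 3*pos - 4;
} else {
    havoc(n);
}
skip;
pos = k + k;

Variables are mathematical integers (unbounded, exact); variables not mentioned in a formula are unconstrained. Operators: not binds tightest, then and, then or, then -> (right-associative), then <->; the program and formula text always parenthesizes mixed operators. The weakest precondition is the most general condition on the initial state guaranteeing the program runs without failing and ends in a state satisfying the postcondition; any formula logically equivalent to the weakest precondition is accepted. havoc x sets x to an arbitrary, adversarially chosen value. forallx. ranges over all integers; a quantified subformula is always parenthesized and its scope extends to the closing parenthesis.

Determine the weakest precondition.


Working backward. After the program, the postcondition (k + n < 5 and 3*tot - 4 = 3*n - 7) -> ((pos + 2*k + 2 >= -3 and 3*pos + 4 != -1) <-> (3*d + 3*tot < -8 -> 2*k + tot + 6 > 2)) must hold; in canonical form it is (k + n < 5 and 3*tot = 3*n - 3) -> ((2*k + pos >= -5 and 3*pos != -5) <-> (3*d + 3*tot < -8 -> 2*k + tot > -4)).
Before pos := k + k: (k + n < 5 and 3*tot = 3*n - 3) -> ((4*k >= -5 and 6*k != -5) <-> (3*d + 3*tot < -8 -> 2*k + tot > -4))
Before skip: (k + n < 5 and 3*tot = 3*n - 3) -> ((4*k >= -5 and 6*k != -5) <-> (3*d + 3*tot < -8 -> 2*k + tot > -4))
Then branch requires (k + n < 5 and 3*tot = 3*n - 3) -> ((4*k >= -5 and 6*k != -5) <-> (3*k + 3*pos + 3*tot < 13 -> 2*k + tot > -4)); else branch requires forall n_1. ((k + n_1 < 5 and 3*tot = 3*n_1 - 3) -> ((4*k >= -5 and 6*k != -5) <-> (3*d + 3*tot < -8 -> 2*k + tot > -4))).
Before the if: ((3*pos > tot + 17 or n = 2*k + 5) -> ((k + n < 5 and 3*tot = 3*n - 3) -> ((4*k >= -5 and 6*k != -5) <-> (3*k + 3*pos + 3*tot < 13 -> 2*k + tot > -4)))) and ((not (3*pos > tot + 17 or n = 2*k + 5)) -> (forall n_1. ((k + n_1 < 5 and 3*tot = 3*n_1 - 3) -> ((4*k >= -5 and 6*k != -5) <-> (3*d + 3*tot < -8 -> 2*k + tot > -4)))))
Answer: WP = ((3*pos > tot + 17 or n = 2*k + 5) -> ((k + n < 5 and 3*tot = 3*n - 3) -> ((4*k >= -5 and 6*k != -5) <-> (3*k + 3*pos + 3*tot < 13 -> 2*k + tot > -4)))) and ((not (3*pos > tot + 17 or n = 2*k + 5)) -> (forall n_1. ((k + n_1 < 5 and 3*tot = 3*n_1 - 3) -> ((4*k >= -5 and 6*k != -5) <-> (3*d + 3*tot < -8 -> 2*k + tot > -4)))))


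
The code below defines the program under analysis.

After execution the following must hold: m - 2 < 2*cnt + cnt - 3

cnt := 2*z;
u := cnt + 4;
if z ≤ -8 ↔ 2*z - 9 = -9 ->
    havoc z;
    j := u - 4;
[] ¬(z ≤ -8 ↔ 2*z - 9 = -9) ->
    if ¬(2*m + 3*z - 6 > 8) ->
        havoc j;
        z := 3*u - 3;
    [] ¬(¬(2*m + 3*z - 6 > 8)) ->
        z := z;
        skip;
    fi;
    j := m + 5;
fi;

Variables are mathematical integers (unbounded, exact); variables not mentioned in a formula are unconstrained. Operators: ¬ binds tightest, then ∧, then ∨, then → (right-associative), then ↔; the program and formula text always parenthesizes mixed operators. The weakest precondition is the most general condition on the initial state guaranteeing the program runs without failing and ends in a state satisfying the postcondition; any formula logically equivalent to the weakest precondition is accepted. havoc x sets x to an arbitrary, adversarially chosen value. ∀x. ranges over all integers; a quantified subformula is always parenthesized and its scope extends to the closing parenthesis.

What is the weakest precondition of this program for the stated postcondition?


Working backward. After the program, the postcondition m - 2 < 2*cnt + cnt - 3 must hold; in canonical form it is m < 3*cnt - 1.
Then branch requires m < 3*cnt - 1; else branch requires ((¬(2*m + 3*z > 14)) → m < 3*cnt - 1) ∧ (2*m + 3*z > 14 → m < 3*cnt - 1).
Before the if: ((z ≤ -8 ↔ 2*z = 0) → m < 3*cnt - 1) ∧ ((¬(z ≤ -8 ↔ 2*z = 0)) → (((¬(2*m + 3*z > 14)) → m < 3*cnt - 1) ∧ (2*m + 3*z > 14 → m < 3*cnt - 1)))
Before u := cnt + 4: ((z ≤ -8 ↔ 2*z = 0) → m < 3*cnt - 1) ∧ ((¬(z ≤ -8 ↔ 2*z = 0)) → (((¬(2*m + 3*z > 14)) → m < 3*cnt - 1) ∧ (2*m + 3*z > 14 → m < 3*cnt - 1)))
Before cnt := 2*z: ((z ≤ -8 ↔ 2*z = 0) → m < 6*z - 1) ∧ ((¬(z ≤ -8 ↔ 2*z = 0)) → (((¬(2*m + 3*z > 14)) → m < 6*z - 1) ∧ (2*m + 3*z > 14 → m < 6*z - 1)))
Answer: WP = ((z ≤ -8 ↔ 2*z = 0) → m < 6*z - 1) ∧ ((¬(z ≤ -8 ↔ 2*z = 0)) → (((¬(2*m + 3*z > 14)) → m < 6*z - 1) ∧ (2*m + 3*z > 14 → m < 6*z - 1)))


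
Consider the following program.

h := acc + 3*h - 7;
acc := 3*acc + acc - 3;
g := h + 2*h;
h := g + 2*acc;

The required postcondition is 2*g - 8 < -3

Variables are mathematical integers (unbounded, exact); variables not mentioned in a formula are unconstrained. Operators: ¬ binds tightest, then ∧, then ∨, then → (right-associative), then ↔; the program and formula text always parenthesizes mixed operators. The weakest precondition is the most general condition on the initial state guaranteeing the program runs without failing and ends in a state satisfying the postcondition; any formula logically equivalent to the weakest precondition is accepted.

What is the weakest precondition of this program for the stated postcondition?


Working backward. After the program, the postcondition 2*g - 8 < -3 must hold; in canonical form it is 2*g < 5.
Before h := g + 2*acc: 2*g < 5
Before g := h + 2*h: 6*h < 5
Before acc := 3*acc + acc - 3: 6*h < 5
Before h := acc + 3*h - 7: 6*acc + 18*h < 47
Answer: WP = 6*acc + 18*h < 47


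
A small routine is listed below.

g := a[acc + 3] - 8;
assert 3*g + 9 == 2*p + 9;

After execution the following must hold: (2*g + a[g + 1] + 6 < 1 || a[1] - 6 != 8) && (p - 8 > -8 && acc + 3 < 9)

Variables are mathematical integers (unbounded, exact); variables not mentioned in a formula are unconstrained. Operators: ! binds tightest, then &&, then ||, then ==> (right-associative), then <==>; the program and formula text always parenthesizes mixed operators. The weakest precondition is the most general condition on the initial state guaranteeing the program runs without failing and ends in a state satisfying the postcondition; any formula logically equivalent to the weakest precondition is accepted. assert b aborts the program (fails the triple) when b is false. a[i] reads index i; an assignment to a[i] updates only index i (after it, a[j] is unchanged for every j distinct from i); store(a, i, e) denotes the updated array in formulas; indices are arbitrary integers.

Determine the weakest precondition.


Working backward. After the program, the postcondition (2*g + a[g + 1] + 6 < 1 || a[1] - 6 != 8) && (p - 8 > -8 && acc + 3 < 9) must hold; in canonical form it is (a[g + 1] + 2*g < -5 || a[1] != 14) && p > 0 && acc < 6.
Before assert 3*g + 9 == 2*p + 9: 3*g == 2*p && (a[g + 1] + 2*g < -5 || a[1] != 14) && p > 0 && acc < 6
Before g := a[acc + 3] - 8: 3*a[acc + 3] == 2*p + 24 && (2*a[acc + 3] + a[a[acc + 3] - 7] < 11 || a[1] != 14) && p > 0 && acc < 6
Answer: WP = 3*a[acc + 3] == 2*p + 24 && (2*a[acc + 3] + a[a[acc + 3] - 7] < 11 || a[1] != 14) && p > 0 && acc < 6


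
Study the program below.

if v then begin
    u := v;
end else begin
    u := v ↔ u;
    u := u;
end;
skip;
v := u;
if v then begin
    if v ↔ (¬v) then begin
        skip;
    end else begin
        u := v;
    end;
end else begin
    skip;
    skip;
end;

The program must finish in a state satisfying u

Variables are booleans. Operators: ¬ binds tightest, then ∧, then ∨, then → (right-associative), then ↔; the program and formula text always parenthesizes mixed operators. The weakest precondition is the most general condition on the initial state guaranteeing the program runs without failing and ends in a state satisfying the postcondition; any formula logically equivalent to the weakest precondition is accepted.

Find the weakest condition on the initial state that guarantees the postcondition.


Working backward. After the program, u must hold.
Then branch requires ((v ↔ (¬v)) → u) ∧ ((¬(v ↔ (¬v))) → v); else branch requires u.
Before the if: (v → (((v ↔ (¬v)) → u) ∧ ((¬(v ↔ (¬v))) → v))) ∧ ((¬v) → u)
Before v := u: (u → (((u ↔ (¬u)) → u) ∧ ((¬(u ↔ (¬u))) → u))) ∧ ((¬u) → u)
Before skip: (u → (((u ↔ (¬u)) → u) ∧ ((¬(u ↔ (¬u))) → u))) ∧ ((¬u) → u)
Then branch requires (v → (((v ↔ (¬v)) → v) ∧ ((¬(v ↔ (¬v))) → v))) ∧ ((¬v) → v); else branch requires ((v ↔ u) → ((((v ↔ u) ↔ (¬(v ↔ u))) → (v ↔ u)) ∧ ((¬((v ↔ u) ↔ (¬(v ↔ u)))) → (v ↔ u)))) ∧ ((¬(v ↔ u)) → (v ↔ u)).
Before the if: (v → ((v → (((v ↔ (¬v)) → v) ∧ ((¬(v ↔ (¬v))) → v))) ∧ ((¬v) → v))) ∧ ((¬v) → (((v ↔ u) → ((((v ↔ u) ↔ (¬(v ↔ u))) → (v ↔ u)) ∧ ((¬((v ↔ u) ↔ (¬(v ↔ u)))) → (v ↔ u)))) ∧ ((¬(v ↔ u)) → (v ↔ u))))
Answer: WP = (v → ((v → (((v ↔ (¬v)) → v) ∧ ((¬(v ↔ (¬v))) → v))) ∧ ((¬v) → v))) ∧ ((¬v) → (((v ↔ u) → ((((v ↔ u) ↔ (¬(v ↔ u))) → (v ↔ u)) ∧ ((¬((v ↔ u) ↔ (¬(v ↔ u)))) → (v ↔ u)))) ∧ ((¬(v ↔ u)) → (v ↔ u))))


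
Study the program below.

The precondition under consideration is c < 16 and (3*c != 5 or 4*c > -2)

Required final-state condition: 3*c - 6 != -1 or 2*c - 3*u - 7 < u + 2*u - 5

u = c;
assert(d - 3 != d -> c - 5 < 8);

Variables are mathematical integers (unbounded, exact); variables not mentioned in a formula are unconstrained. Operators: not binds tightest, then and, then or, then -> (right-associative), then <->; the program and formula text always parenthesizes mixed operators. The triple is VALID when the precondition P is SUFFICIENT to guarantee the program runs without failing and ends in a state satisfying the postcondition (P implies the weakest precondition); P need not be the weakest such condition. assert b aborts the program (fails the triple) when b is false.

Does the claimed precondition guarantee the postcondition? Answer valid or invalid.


Working backward. After the program, the postcondition 3*c - 6 != -1 or 2*c - 3*u - 7 < u + 2*u - 5 must hold; in canonical form it is 3*c != 5 or 2*c < 6*u + 2.
Before assert d - 3 != d -> c - 5 < 8: c < 13 and (3*c != 5 or 2*c < 6*u + 2)
Before u := c: c < 13 and (3*c != 5 or 4*c > -2)
The weakest precondition is c < 13 and (3*c != 5 or 4*c > -2).
Check whether c < 16 and (3*c != 5 or 4*c > -2) implies it.
Countermodel: at the initial state c = 13, the precondition holds but the weakest precondition fails.
Answer: invalid


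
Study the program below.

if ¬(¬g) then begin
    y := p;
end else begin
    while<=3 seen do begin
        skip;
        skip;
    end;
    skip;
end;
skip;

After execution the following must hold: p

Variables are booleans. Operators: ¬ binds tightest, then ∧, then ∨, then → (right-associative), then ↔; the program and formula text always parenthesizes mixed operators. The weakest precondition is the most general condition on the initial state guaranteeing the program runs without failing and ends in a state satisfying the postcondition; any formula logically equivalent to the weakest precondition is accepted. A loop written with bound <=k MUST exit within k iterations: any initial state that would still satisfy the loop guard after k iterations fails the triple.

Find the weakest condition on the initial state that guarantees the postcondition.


Working backward. After the program, p must hold.
Before skip: p
Then branch requires p; else branch requires (seen → ((seen → ((seen → ((¬seen) ∧ p)) ∧ ((¬seen) → p))) ∧ ((¬seen) → p))) ∧ ((¬seen) → p).
Before the if: (g → p) ∧ ((¬g) → ((seen → ((seen → ((seen → ((¬seen) ∧ p)) ∧ ((¬seen) → p))) ∧ ((¬seen) → p))) ∧ ((¬seen) → p)))
Answer: WP = (g → p) ∧ ((¬g) → ((seen → ((seen → ((seen → ((¬seen) ∧ p)) ∧ ((¬seen) → p))) ∧ ((¬seen) → p))) ∧ ((¬seen) → p)))


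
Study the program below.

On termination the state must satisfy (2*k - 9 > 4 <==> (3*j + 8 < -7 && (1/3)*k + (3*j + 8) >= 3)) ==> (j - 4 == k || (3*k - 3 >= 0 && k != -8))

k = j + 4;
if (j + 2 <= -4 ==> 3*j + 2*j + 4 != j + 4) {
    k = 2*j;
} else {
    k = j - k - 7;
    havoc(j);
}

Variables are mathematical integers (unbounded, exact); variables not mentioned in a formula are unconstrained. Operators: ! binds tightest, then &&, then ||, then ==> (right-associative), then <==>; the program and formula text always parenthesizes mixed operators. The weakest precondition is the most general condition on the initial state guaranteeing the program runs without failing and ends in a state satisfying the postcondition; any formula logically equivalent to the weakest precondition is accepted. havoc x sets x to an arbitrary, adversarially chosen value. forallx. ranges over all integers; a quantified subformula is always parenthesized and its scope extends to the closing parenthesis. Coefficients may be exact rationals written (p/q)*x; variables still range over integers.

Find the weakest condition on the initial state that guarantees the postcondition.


Working backward. After the program, the postcondition (2*k - 9 > 4 <==> (3*j + 8 < -7 && (1/3)*k + (3*j + 8) >= 3)) ==> (j - 4 == k || (3*k - 3 >= 0 && k != -8)) must hold; in canonical form it is (2*k > 13 <==> (3*j < -15 && 3*j + (1/3)*k >= -5)) ==> (j == k + 4 || (3*k >= 3 && k != -8)).
Then branch requires (4*j > 13 <==> (3*j < -15 && (11/3)*j >= -5)) ==> (j == -4 || (6*j >= 3 && 2*j != -8)); else branch requires forall j_1. ((2*j > 2*k + 27 <==> (3*j_1 < -15 && (1/3)*j + 3*j_1 >= (1/3)*k - 8/3)) ==> (j_1 + k == j - 3 || (3*j >= 3*k + 24 && j != k - 1))).
Before the if: ((j <= -6 ==> 4*j != 0) ==> ((4*j > 13 <==> (3*j < -15 && (11/3)*j >= -5)) ==> (j == -4 || (6*j >= 3 && 2*j != -8)))) && ((!(j <= -6 ==> 4*j != 0)) ==> (forall j_1. ((2*j > 2*k + 27 <==> (3*j_1 < -15 && (1/3)*j + 3*j_1 >= (1/3)*k - 8/3)) ==> (j_1 + k == j - 3 || (3*j >= 3*k + 24 && j != k - 1)))))
Before k := j + 4: ((j <= -6 ==> 4*j != 0) ==> ((4*j > 13 <==> (3*j < -15 && (11/3)*j >= -5)) ==> (j == -4 || (6*j >= 3 && 2*j != -8)))) && ((!(j <= -6 ==> 4*j != 0)) ==> (forall j_1. ((!(3*j_1 < -15 && 3*j_1 >= -4/3)) ==> j_1 == -7)))
Answer: WP = ((j <= -6 ==> 4*j != 0) ==> ((4*j > 13 <==> (3*j < -15 && (11/3)*j >= -5)) ==> (j == -4 || (6*j >= 3 && 2*j != -8)))) && ((!(j <= -6 ==> 4*j != 0)) ==> (forall j_1. ((!(3*j_1 < -15 && 3*j_1 >= -4/3)) ==> j_1 == -7)))
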